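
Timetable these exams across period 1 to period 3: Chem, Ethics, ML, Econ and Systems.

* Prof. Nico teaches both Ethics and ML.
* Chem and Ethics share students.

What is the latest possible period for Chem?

period 3

Chem at period 3 is achievable: Chem=period 3, Econ=period 1, ML=period 2, Ethics=period 1, Systems=period 1.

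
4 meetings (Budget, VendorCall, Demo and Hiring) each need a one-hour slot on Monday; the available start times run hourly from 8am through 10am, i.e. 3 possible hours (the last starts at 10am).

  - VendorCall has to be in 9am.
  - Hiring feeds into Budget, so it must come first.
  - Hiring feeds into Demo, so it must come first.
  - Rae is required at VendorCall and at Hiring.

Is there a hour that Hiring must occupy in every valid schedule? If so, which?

8am

Downstream work caps Hiring at 9am.
So Hiring is pinned to 8am.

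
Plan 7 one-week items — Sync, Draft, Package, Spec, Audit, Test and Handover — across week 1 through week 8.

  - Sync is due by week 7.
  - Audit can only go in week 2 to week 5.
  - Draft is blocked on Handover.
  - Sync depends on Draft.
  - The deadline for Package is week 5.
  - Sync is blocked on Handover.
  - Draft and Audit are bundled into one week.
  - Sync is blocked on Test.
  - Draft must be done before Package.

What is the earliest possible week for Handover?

week 1

Downstream work caps Handover at week 3.
Handover at week 1 is achievable: Package in week 3, Test in week 1, Draft in week 2, Audit in week 2, Handover in week 1, Spec in week 1, Sync in week 3.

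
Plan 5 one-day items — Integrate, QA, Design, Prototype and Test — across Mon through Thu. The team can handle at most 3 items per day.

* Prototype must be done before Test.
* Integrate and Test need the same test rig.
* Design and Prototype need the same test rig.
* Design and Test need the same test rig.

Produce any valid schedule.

Test -> Tue; Prototype -> Mon; Design -> Wed; QA -> Mon; Integrate -> Mon

Checking: Prototype(Mon) before Test(Tue); Design(Wed) != Test(Tue); Integrate(Mon) != Test(Tue); Design(Wed) != Prototype(Mon); max 3 per day (cap 3).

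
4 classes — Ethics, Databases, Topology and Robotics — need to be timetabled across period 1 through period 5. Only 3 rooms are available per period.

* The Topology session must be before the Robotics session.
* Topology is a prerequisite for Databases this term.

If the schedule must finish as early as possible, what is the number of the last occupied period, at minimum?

The precedence chain requires at least 2 distinct periods.
With at most 3 per period and 4 classes, at least 2 periods are needed.
2 works (last occupied period: period 2): for example Topology -> period 1; Databases -> period 2; Robotics -> period 2; Ethics -> period 1.

2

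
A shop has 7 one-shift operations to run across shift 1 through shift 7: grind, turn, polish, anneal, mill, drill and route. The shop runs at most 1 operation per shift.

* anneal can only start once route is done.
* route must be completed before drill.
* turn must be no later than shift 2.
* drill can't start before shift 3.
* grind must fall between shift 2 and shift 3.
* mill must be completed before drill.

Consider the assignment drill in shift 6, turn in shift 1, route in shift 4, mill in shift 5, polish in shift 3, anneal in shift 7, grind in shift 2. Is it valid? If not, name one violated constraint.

Yes, all constraints hold

The shop runs at most 1 operation per shift — holds.
grind must fall between shift 2 and shift 3 — holds.
drill can't start before shift 3 — holds.
mill must be completed before drill — holds.
route must be completed before drill — holds.
anneal can only start once route is done — holds.
turn must be no later than shift 2 — holds.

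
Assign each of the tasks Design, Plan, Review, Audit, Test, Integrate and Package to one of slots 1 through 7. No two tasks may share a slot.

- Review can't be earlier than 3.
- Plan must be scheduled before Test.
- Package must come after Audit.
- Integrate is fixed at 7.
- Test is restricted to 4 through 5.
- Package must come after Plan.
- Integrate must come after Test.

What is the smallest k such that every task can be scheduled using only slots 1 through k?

7 slots

The precedence chain requires at least 3 distinct slots.
With at most 1 per slot and 7 tasks, at least 7 slots are needed.
Integrate can't be placed before 7, so the schedule must run through at least slot 7.
7 works (last occupied slot: 7): for example Integrate=7; Plan=1; Package=5; Design=6; Test=4; Review=3; Audit=2.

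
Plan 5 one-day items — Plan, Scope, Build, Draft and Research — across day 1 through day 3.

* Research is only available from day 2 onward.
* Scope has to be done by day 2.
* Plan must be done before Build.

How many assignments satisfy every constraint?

Splitting on Plan: it can be day 1 (24), day 2 (12). Listing each branch's schedules as (Scope, Build, Draft, Research) by day number:
Plan=day 1: (1,2,1,2) (1,2,1,3) (1,2,2,2) (1,2,2,3) (1,2,3,2) (1,2,3,3) (1,3,1,2) (1,3,1,3) (1,3,2,2) (1,3,2,3) (1,3,3,2) (1,3,3,3) (2,2,1,2) (2,2,1,3) (2,2,2,2) (2,2,2,3) (2,2,3,2) (2,2,3,3) (2,3,1,2) (2,3,1,3) (2,3,2,2) (2,3,2,3) (2,3,3,2) (2,3,3,3) — 24.
Plan=day 2: (1,3,1,2) (1,3,1,3) (1,3,2,2) (1,3,2,3) (1,3,3,2) (1,3,3,3) (2,3,1,2) (2,3,1,3) (2,3,2,2) (2,3,2,3) (2,3,3,2) (2,3,3,3) — 12.
Summing: 24 + 12 = 36.

36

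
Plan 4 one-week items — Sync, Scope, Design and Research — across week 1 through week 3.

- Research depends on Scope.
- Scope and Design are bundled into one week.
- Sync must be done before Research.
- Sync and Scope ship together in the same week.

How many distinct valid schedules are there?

Enumerating: Sync=week 1; Scope=week 1; Research=week 2; Design=week 1 | Sync -> week 1, Research -> week 3, Scope -> week 1, Design -> week 1 | Design -> week 2, Sync -> week 2, Research -> week 3, Scope -> week 2.

3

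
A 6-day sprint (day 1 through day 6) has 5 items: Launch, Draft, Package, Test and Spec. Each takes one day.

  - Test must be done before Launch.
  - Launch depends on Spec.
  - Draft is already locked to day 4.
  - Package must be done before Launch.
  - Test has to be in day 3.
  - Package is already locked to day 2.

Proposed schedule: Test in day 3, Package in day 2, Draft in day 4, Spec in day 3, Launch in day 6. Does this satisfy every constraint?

Yes, all constraints hold

Package must be done before Launch — holds.
Draft is already locked to day 4 — holds.
Launch depends on Spec — holds.
Test has to be in day 3 — holds.
Test must be done before Launch — holds.
Package is already locked to day 2 — holds.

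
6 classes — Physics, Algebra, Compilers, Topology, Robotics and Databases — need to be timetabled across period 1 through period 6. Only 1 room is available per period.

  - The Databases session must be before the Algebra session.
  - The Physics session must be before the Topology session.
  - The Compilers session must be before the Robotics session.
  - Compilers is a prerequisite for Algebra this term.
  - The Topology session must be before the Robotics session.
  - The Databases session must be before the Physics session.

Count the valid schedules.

13

Splitting on Physics: it can be period 2 (5), period 3 (6), period 4 (2). Listing each branch's schedules as (Algebra, Compilers, Topology, Robotics, Databases) by period number:
Physics=period 2: (4,3,5,6,1) (5,3,4,6,1) (5,4,3,6,1) (6,3,4,5,1) (6,4,3,5,1) — 5.
Physics=period 3: (4,1,5,6,2) (4,2,5,6,1) (5,1,4,6,2) (5,2,4,6,1) (6,1,4,5,2) (6,2,4,5,1) — 6.
Physics=period 4: (3,1,5,6,2) (3,2,5,6,1) — 2.
Summing: 5 + 6 + 2 = 13.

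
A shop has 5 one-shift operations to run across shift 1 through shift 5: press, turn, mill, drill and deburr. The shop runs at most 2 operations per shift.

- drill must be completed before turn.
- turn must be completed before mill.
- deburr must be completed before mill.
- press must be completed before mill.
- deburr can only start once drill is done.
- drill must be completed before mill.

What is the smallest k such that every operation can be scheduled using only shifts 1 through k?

3

The precedence chain requires at least 3 distinct shifts.
With at most 2 per shift and 5 operations, at least 3 shifts are needed.
3 works (last occupied shift: shift 3): for example mill in shift 3; press in shift 1; deburr in shift 2; turn in shift 2; drill in shift 1.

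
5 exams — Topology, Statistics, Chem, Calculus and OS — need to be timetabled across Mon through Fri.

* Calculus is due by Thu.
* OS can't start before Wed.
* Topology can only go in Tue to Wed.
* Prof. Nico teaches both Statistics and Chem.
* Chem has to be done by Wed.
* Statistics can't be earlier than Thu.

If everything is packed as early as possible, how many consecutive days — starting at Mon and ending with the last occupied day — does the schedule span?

Statistics can't be placed before Thu — that is day 4 counting from Mon — so the schedule must run through at least 4 days.
4 works (last occupied day: Thu): for example Topology in Tue; Chem in Mon; Statistics in Thu; OS in Wed; Calculus in Mon.

4 days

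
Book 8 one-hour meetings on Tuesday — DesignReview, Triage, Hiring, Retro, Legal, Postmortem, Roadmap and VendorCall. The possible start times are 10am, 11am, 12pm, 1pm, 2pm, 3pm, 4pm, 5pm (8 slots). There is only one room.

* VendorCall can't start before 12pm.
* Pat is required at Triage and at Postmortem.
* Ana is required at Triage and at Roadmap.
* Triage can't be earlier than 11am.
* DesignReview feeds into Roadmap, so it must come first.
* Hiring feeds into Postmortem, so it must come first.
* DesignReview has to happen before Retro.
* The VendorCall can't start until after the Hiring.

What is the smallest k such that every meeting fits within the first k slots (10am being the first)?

The precedence chain requires at least 2 distinct slots.
With at most 1 per slot and 8 meetings, at least 8 slots are needed.
VendorCall can't be placed before 12pm — that is slot 3 counting from 10am — so the schedule must run through at least 3 slots.
8 works (last occupied slot: 5pm): for example Hiring in 10am, VendorCall in 12pm, Triage in 11am, Legal in 5pm, Postmortem in 3pm, Roadmap in 4pm, DesignReview in 1pm, Retro in 2pm.

8 slots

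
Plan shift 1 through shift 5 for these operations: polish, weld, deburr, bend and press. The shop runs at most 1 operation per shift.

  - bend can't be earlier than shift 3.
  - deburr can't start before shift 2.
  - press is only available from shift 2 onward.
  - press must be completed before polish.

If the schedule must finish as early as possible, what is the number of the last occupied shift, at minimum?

The precedence chain requires at least 2 distinct shifts.
With at most 1 per shift and 5 operations, at least 5 shifts are needed.
bend can't be placed before shift 3, so the schedule must run through at least shift 3.
5 works (last occupied shift: shift 5): for example press in shift 2; bend in shift 3; polish in shift 5; deburr in shift 4; weld in shift 1.

5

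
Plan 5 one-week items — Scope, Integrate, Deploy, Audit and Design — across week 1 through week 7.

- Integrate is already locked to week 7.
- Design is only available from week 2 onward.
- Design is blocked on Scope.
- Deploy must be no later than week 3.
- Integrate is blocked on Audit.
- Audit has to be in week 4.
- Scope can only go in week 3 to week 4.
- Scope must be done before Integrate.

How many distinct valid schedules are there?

21

Splitting on Scope: it can be week 3 (12), week 4 (9). Listing each branch's schedules as (Integrate, Deploy, Audit, Design) by week number:
Scope=week 3: (7,1,4,4) (7,1,4,5) (7,1,4,6) (7,1,4,7) (7,2,4,4) (7,2,4,5) (7,2,4,6) (7,2,4,7) (7,3,4,4) (7,3,4,5) (7,3,4,6) (7,3,4,7) — 12.
Scope=week 4: (7,1,4,5) (7,1,4,6) (7,1,4,7) (7,2,4,5) (7,2,4,6) (7,2,4,7) (7,3,4,5) (7,3,4,6) (7,3,4,7) — 9.
Summing: 12 + 9 = 21.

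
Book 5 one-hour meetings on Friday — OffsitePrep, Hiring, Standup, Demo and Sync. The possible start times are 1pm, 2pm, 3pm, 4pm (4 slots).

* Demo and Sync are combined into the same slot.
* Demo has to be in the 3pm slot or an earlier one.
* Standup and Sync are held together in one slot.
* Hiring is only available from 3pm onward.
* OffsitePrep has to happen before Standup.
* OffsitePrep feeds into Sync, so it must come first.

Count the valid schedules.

Splitting on OffsitePrep: it can be 1pm (4), 2pm (2). Listing each branch's schedules as (Hiring, Standup, Demo, Sync):
OffsitePrep=1pm: (3pm,2pm,2pm,2pm) (3pm,3pm,3pm,3pm) (4pm,2pm,2pm,2pm) (4pm,3pm,3pm,3pm) — 4.
OffsitePrep=2pm: (3pm,3pm,3pm,3pm) (4pm,3pm,3pm,3pm) — 2.
Summing: 4 + 2 = 6.

6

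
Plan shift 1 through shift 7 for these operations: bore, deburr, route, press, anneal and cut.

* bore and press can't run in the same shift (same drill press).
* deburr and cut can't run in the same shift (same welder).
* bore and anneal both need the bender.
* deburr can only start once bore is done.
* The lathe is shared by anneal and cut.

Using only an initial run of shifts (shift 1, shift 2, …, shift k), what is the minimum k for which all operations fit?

The precedence chain requires at least 2 distinct shifts.
2 works (last occupied shift: shift 2): for example anneal in shift 2; deburr in shift 2; route in shift 1; press in shift 2; cut in shift 1; bore in shift 1.

2 shifts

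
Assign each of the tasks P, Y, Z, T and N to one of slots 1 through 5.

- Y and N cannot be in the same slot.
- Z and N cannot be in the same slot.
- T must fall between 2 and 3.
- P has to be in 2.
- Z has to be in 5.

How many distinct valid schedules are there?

Splitting on Y: it can be 1 (6), 2 (6), 3 (6), 4 (6), 5 (8). Listing each branch's schedules as (P, Z, T, N):
Y=1: (2,5,2,2) (2,5,2,3) (2,5,2,4) (2,5,3,2) (2,5,3,3) (2,5,3,4) — 6.
Y=2: (2,5,2,1) (2,5,2,3) (2,5,2,4) (2,5,3,1) (2,5,3,3) (2,5,3,4) — 6.
Y=3: (2,5,2,1) (2,5,2,2) (2,5,2,4) (2,5,3,1) (2,5,3,2) (2,5,3,4) — 6.
Y=4: (2,5,2,1) (2,5,2,2) (2,5,2,3) (2,5,3,1) (2,5,3,2) (2,5,3,3) — 6.
Y=5: (2,5,2,1) (2,5,2,2) (2,5,2,3) (2,5,2,4) (2,5,3,1) (2,5,3,2) (2,5,3,3) (2,5,3,4) — 8.
Summing: 6 + 6 + 6 + 6 + 8 = 32.

32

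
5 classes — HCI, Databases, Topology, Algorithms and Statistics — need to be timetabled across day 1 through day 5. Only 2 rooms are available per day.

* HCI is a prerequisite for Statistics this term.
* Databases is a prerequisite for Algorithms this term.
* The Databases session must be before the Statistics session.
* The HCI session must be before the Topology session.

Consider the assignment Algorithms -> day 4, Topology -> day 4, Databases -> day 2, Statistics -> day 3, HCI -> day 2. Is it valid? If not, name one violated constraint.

Yes

HCI is a prerequisite for Statistics this term — holds.
Only 2 rooms are available per day — holds.
The HCI session must be before the Topology session — holds.
Databases is a prerequisite for Algorithms this term — holds.
The Databases session must be before the Statistics session — holds.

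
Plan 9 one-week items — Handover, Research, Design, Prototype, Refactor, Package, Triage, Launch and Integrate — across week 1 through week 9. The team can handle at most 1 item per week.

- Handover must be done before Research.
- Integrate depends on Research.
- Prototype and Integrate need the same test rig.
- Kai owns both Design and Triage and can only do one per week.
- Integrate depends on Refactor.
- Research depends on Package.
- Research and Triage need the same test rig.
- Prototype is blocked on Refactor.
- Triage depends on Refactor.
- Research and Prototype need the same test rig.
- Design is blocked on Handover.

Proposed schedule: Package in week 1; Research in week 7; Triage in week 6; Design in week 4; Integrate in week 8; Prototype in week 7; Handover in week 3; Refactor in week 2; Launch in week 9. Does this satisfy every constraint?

No — it violates: Research and Prototype need the same test rig

The team can handle at most 1 item per week — violated.
Research and Prototype need the same test rig — violated.
Integrate depends on Research — holds.
Prototype is blocked on Refactor — holds.
Kai owns both Design and Triage and can only do one per week — holds.
Handover must be done before Research — holds.
Design is blocked on Handover — holds.
Research and Triage need the same test rig — holds.
Prototype and Integrate need the same test rig — holds.
Research depends on Package — holds.
Integrate depends on Refactor — holds.
Triage depends on Refactor — holds.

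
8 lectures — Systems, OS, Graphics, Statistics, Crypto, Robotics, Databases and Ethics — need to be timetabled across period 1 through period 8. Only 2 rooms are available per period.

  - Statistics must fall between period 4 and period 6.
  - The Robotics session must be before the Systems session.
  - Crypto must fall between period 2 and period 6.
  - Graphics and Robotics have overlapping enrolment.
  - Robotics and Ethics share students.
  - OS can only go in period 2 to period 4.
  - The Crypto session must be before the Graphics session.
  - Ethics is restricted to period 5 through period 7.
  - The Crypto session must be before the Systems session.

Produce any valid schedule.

Systems=period 3; OS=period 2; Graphics=period 3; Statistics=period 4; Databases=period 1; Robotics=period 1; Ethics=period 5; Crypto=period 2

Checking: Crypto(period 2) before Systems(period 3); Crypto(period 2) before Graphics(period 3); Robotics(period 1) before Systems(period 3); Graphics(period 3) != Robotics(period 1); Robotics(period 1) != Ethics(period 5); Statistics=period 4 in [period 4,period 6]; Ethics=period 5 in [period 5,period 7]; OS=period 2 in [period 2,period 4]; Crypto=period 2 in [period 2,period 6]; max 2 per period (cap 2).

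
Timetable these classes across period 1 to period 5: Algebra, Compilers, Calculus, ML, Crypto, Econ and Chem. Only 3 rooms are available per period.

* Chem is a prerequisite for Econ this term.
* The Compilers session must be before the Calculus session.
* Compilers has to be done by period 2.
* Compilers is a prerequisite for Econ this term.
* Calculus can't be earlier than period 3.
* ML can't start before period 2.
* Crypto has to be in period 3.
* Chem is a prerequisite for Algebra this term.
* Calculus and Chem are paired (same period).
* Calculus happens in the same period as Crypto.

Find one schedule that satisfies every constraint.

Compilers in period 1, Calculus in period 3, Chem in period 3, Algebra in period 4, Econ in period 4, ML in period 2, Crypto in period 3

Checking: Compilers(period 1) before Calculus(period 3); Chem(period 3) before Algebra(period 4); Chem(period 3) before Econ(period 4); Compilers(period 1) before Econ(period 4); Calculus = Crypto = period 3; Calculus = Chem = period 3; Compilers=period 1 in [period 1,period 2]; ML=period 2 in [period 2,period 5]; Crypto=period 3 in [period 3,period 3]; Calculus=period 3 in [period 3,period 5]; max 3 per period (cap 3).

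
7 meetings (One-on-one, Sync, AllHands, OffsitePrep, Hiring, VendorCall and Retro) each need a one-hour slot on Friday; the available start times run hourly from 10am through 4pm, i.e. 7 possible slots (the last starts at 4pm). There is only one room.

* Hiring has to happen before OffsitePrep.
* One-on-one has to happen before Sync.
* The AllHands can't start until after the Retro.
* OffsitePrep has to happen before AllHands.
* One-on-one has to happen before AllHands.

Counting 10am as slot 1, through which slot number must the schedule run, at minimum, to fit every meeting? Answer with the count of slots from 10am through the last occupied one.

7 slots

The precedence chain requires at least 3 distinct slots.
With at most 1 per slot and 7 meetings, at least 7 slots are needed.
7 works (last occupied slot: 4pm): for example Retro -> 1pm, AllHands -> 2pm, Sync -> 3pm, One-on-one -> 10am, Hiring -> 11am, OffsitePrep -> 12pm, VendorCall -> 4pm.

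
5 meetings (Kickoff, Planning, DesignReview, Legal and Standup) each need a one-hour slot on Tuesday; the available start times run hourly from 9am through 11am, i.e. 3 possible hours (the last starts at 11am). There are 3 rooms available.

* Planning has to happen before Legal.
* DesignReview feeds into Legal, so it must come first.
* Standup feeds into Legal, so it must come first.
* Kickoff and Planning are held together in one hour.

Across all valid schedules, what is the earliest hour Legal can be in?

11am

Precedence pushes Legal to at least 10am.
Legal at 11am is achievable: Standup=10am; Kickoff=9am; DesignReview=9am; Legal=11am; Planning=9am.
Nothing earlier works — the capacity limit rule out every hour before 11am.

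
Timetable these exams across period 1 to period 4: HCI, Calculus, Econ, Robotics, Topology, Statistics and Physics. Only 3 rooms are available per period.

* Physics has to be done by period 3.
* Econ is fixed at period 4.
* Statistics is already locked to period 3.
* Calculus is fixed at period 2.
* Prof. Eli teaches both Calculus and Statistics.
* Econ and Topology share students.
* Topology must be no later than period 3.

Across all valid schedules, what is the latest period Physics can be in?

Physics's own window allows nothing later than period 3.
Physics at period 3 is achievable: Topology=period 1; Physics=period 3; Robotics=period 1; HCI=period 1; Statistics=period 3; Econ=period 4; Calculus=period 2.

period 3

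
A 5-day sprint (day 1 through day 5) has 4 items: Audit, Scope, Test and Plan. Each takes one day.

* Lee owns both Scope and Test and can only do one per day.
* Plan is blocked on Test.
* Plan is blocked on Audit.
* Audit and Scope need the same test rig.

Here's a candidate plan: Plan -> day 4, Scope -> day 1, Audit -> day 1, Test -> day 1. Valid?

Lee owns both Scope and Test and can only do one per day — violated.
Plan is blocked on Test — holds.
Plan is blocked on Audit — holds.
Audit and Scope need the same test rig — violated.

No. Audit and Scope need the same test rig is not satisfied.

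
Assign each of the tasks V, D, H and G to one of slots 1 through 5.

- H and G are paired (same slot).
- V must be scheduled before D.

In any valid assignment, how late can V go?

Downstream work caps V at 4.
V at 4 is achievable: V -> 4, G -> 1, H -> 1, D -> 5.

4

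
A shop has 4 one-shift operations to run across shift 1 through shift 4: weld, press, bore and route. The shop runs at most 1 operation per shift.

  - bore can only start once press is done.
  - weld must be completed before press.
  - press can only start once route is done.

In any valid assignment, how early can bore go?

shift 4

Precedence pushes bore to at least shift 3.
bore at shift 4 is achievable: weld -> shift 1; bore -> shift 4; press -> shift 3; route -> shift 2.
Nothing earlier works — the capacity limit rule out every shift before shift 4.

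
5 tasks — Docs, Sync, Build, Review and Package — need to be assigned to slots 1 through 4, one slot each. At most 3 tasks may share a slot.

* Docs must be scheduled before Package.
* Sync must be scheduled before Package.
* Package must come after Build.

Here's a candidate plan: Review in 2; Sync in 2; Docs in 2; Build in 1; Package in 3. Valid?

Sync must be scheduled before Package — holds.
At most 3 tasks may share a slot — holds.
Docs must be scheduled before Package — holds.
Package must come after Build — holds.

Valid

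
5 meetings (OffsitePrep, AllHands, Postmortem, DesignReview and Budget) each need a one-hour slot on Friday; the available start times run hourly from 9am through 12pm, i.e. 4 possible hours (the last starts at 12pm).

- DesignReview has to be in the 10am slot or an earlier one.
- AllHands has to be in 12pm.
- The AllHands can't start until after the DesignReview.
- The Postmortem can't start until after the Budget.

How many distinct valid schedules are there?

Splitting on OffsitePrep: it can be 9am (12), 10am (12), 11am (12), 12pm (12). Listing each branch's schedules as (AllHands, Postmortem, DesignReview, Budget):
OffsitePrep=9am: (12pm,10am,9am,9am) (12pm,10am,10am,9am) (12pm,11am,9am,9am) (12pm,11am,9am,10am) (12pm,11am,10am,9am) (12pm,11am,10am,10am) (12pm,12pm,9am,9am) (12pm,12pm,9am,10am) (12pm,12pm,9am,11am) (12pm,12pm,10am,9am) (12pm,12pm,10am,10am) (12pm,12pm,10am,11am) — 12.
OffsitePrep=10am: (12pm,10am,9am,9am) (12pm,10am,10am,9am) (12pm,11am,9am,9am) (12pm,11am,9am,10am) (12pm,11am,10am,9am) (12pm,11am,10am,10am) (12pm,12pm,9am,9am) (12pm,12pm,9am,10am) (12pm,12pm,9am,11am) (12pm,12pm,10am,9am) (12pm,12pm,10am,10am) (12pm,12pm,10am,11am) — 12.
OffsitePrep=11am: (12pm,10am,9am,9am) (12pm,10am,10am,9am) (12pm,11am,9am,9am) (12pm,11am,9am,10am) (12pm,11am,10am,9am) (12pm,11am,10am,10am) (12pm,12pm,9am,9am) (12pm,12pm,9am,10am) (12pm,12pm,9am,11am) (12pm,12pm,10am,9am) (12pm,12pm,10am,10am) (12pm,12pm,10am,11am) — 12.
OffsitePrep=12pm: (12pm,10am,9am,9am) (12pm,10am,10am,9am) (12pm,11am,9am,9am) (12pm,11am,9am,10am) (12pm,11am,10am,9am) (12pm,11am,10am,10am) (12pm,12pm,9am,9am) (12pm,12pm,9am,10am) (12pm,12pm,9am,11am) (12pm,12pm,10am,9am) (12pm,12pm,10am,10am) (12pm,12pm,10am,11am) — 12.
Summing: 12 + 12 + 12 + 12 = 48.

48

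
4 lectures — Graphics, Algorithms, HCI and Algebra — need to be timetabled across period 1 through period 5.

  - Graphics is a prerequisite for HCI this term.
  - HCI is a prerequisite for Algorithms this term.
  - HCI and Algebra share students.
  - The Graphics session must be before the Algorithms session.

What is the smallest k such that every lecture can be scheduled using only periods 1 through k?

The precedence chain requires at least 3 distinct periods.
3 works (last occupied period: period 3): for example Algorithms=period 3; HCI=period 2; Algebra=period 1; Graphics=period 1.

3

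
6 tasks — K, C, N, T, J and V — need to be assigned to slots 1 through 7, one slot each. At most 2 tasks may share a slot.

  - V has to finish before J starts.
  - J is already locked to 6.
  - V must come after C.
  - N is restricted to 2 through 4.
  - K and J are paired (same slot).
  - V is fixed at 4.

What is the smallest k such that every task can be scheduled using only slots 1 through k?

The precedence chain requires at least 3 distinct slots.
With at most 2 per slot and 6 tasks, at least 3 slots are needed.
J can't be placed before 6, so the schedule must run through at least slot 6.
6 works (last occupied slot: 6): for example J -> 6; V -> 4; C -> 1; N -> 2; T -> 1; K -> 6.

6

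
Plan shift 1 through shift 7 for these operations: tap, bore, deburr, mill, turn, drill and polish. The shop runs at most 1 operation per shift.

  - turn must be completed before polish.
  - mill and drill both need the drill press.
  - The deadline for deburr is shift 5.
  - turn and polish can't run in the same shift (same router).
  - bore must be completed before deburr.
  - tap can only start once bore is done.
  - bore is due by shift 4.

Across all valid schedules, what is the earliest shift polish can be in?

Precedence pushes polish to at least shift 2.
polish at shift 2 is achievable: polish -> shift 2; drill -> shift 7; tap -> shift 5; mill -> shift 6; bore -> shift 3; deburr -> shift 4; turn -> shift 1.

shift 2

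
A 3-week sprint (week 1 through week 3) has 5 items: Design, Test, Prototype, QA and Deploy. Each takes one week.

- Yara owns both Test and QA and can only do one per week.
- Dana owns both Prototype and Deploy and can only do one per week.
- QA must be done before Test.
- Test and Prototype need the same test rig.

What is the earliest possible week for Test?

week 2

Precedence pushes Test to at least week 2.
Test at week 2 is achievable: Prototype=week 1, QA=week 1, Deploy=week 2, Test=week 2, Design=week 1.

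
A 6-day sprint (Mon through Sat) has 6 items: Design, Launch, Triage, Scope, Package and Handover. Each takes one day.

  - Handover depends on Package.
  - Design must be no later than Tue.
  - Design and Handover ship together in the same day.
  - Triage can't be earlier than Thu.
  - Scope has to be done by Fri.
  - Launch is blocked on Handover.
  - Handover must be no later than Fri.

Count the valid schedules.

60

Splitting on Launch: it can be Wed (15), Thu (15), Fri (15), Sat (15). Listing each branch's schedules as (Design, Triage, Scope, Package, Handover):
Launch=Wed: (Tue,Thu,Mon,Mon,Tue) (Tue,Thu,Tue,Mon,Tue) (Tue,Thu,Wed,Mon,Tue) (Tue,Thu,Thu,Mon,Tue) (Tue,Thu,Fri,Mon,Tue) (Tue,Fri,Mon,Mon,Tue) (Tue,Fri,Tue,Mon,Tue) (Tue,Fri,Wed,Mon,Tue) (Tue,Fri,Thu,Mon,Tue) (Tue,Fri,Fri,Mon,Tue) (Tue,Sat,Mon,Mon,Tue) (Tue,Sat,Tue,Mon,Tue) (Tue,Sat,Wed,Mon,Tue) (Tue,Sat,Thu,Mon,Tue) (Tue,Sat,Fri,Mon,Tue) — 15.
Launch=Thu: (Tue,Thu,Mon,Mon,Tue) (Tue,Thu,Tue,Mon,Tue) (Tue,Thu,Wed,Mon,Tue) (Tue,Thu,Thu,Mon,Tue) (Tue,Thu,Fri,Mon,Tue) (Tue,Fri,Mon,Mon,Tue) (Tue,Fri,Tue,Mon,Tue) (Tue,Fri,Wed,Mon,Tue) (Tue,Fri,Thu,Mon,Tue) (Tue,Fri,Fri,Mon,Tue) (Tue,Sat,Mon,Mon,Tue) (Tue,Sat,Tue,Mon,Tue) (Tue,Sat,Wed,Mon,Tue) (Tue,Sat,Thu,Mon,Tue) (Tue,Sat,Fri,Mon,Tue) — 15.
Launch=Fri: (Tue,Thu,Mon,Mon,Tue) (Tue,Thu,Tue,Mon,Tue) (Tue,Thu,Wed,Mon,Tue) (Tue,Thu,Thu,Mon,Tue) (Tue,Thu,Fri,Mon,Tue) (Tue,Fri,Mon,Mon,Tue) (Tue,Fri,Tue,Mon,Tue) (Tue,Fri,Wed,Mon,Tue) (Tue,Fri,Thu,Mon,Tue) (Tue,Fri,Fri,Mon,Tue) (Tue,Sat,Mon,Mon,Tue) (Tue,Sat,Tue,Mon,Tue) (Tue,Sat,Wed,Mon,Tue) (Tue,Sat,Thu,Mon,Tue) (Tue,Sat,Fri,Mon,Tue) — 15.
Launch=Sat: (Tue,Thu,Mon,Mon,Tue) (Tue,Thu,Tue,Mon,Tue) (Tue,Thu,Wed,Mon,Tue) (Tue,Thu,Thu,Mon,Tue) (Tue,Thu,Fri,Mon,Tue) (Tue,Fri,Mon,Mon,Tue) (Tue,Fri,Tue,Mon,Tue) (Tue,Fri,Wed,Mon,Tue) (Tue,Fri,Thu,Mon,Tue) (Tue,Fri,Fri,Mon,Tue) (Tue,Sat,Mon,Mon,Tue) (Tue,Sat,Tue,Mon,Tue) (Tue,Sat,Wed,Mon,Tue) (Tue,Sat,Thu,Mon,Tue) (Tue,Sat,Fri,Mon,Tue) — 15.
Summing: 15 + 15 + 15 + 15 = 60.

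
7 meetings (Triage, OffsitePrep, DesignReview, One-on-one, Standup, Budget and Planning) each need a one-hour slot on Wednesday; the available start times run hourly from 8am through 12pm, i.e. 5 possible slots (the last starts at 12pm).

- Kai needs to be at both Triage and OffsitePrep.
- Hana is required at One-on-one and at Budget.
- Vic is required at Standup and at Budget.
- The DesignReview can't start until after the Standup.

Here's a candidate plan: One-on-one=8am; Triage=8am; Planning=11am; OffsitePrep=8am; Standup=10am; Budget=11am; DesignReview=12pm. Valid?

No. Kai needs to be at both Triage and OffsitePrep is not satisfied.

Vic is required at Standup and at Budget — holds.
The DesignReview can't start until after the Standup — holds.
Hana is required at One-on-one and at Budget — holds.
Kai needs to be at both Triage and OffsitePrep — violated.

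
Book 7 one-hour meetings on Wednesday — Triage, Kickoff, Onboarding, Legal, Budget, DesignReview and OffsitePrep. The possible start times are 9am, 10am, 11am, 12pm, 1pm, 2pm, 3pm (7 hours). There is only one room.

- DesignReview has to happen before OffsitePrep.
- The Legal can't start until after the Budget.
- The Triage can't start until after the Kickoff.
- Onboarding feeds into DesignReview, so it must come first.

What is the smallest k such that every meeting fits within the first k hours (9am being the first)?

7 hours

The precedence chain requires at least 3 distinct hours.
With at most 1 per hour and 7 meetings, at least 7 hours are needed.
7 works (last occupied hour: 3pm): for example Triage in 12pm, Onboarding in 9am, Budget in 1pm, OffsitePrep in 3pm, Kickoff in 11am, DesignReview in 10am, Legal in 2pm.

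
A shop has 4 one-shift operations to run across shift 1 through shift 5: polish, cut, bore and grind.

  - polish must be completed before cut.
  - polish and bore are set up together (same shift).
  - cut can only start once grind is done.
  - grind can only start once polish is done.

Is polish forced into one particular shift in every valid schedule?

No

polish can be shift 1 (e.g. grind in shift 2; cut in shift 3; bore in shift 1; polish in shift 1) or shift 2 (e.g. bore in shift 2, polish in shift 2, grind in shift 3, cut in shift 4).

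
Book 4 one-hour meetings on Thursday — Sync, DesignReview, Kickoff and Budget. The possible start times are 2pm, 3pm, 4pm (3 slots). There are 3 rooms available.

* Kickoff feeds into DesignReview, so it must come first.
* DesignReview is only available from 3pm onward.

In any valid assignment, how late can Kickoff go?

3pm

Downstream work caps Kickoff at 3pm.
Kickoff at 3pm is achievable: Sync -> 2pm; Budget -> 2pm; Kickoff -> 3pm; DesignReview -> 4pm.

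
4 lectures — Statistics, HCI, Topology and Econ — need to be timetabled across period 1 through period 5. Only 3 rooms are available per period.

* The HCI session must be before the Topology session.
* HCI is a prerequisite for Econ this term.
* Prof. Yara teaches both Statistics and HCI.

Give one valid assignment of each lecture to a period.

Topology=period 2; Statistics=period 2; HCI=period 1; Econ=period 2

Checking: HCI(period 1) before Econ(period 2); HCI(period 1) before Topology(period 2); Statistics(period 2) != HCI(period 1); max 3 per period (cap 3).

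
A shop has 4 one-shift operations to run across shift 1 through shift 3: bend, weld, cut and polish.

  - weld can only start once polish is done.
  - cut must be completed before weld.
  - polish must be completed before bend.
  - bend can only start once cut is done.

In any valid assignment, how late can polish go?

shift 2

Downstream work caps polish at shift 2.
polish at shift 2 is achievable: cut -> shift 1, bend -> shift 3, polish -> shift 2, weld -> shift 3.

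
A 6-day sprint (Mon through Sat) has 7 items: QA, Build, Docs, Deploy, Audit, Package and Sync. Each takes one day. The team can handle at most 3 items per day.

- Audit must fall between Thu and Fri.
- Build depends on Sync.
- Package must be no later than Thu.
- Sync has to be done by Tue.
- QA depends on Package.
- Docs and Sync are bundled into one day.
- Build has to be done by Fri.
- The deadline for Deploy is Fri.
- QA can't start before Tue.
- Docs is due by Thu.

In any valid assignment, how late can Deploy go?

Deploy's own window allows nothing later than Fri.
Deploy at Fri is achievable: QA in Tue; Audit in Thu; Sync in Mon; Package in Mon; Docs in Mon; Build in Tue; Deploy in Fri.

Fri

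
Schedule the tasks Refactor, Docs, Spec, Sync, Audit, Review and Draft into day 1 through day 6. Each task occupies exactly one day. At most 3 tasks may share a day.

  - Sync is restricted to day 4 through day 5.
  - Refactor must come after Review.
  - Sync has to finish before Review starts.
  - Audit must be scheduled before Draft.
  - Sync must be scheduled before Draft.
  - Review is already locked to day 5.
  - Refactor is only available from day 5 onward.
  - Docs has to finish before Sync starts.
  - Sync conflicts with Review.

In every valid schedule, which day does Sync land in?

day 4

Sync's window is day 4–day 5.
Review is fixed at day 5, and Sync can't share a day with Review.
So Sync must be day 4.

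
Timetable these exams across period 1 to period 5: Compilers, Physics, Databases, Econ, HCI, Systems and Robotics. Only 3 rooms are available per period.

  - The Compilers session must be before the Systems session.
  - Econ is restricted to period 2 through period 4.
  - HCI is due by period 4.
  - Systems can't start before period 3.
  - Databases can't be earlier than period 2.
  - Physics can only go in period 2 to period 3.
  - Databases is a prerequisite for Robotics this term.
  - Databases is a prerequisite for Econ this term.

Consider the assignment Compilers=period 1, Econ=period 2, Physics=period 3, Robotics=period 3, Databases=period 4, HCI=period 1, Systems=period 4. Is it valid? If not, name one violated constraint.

Econ is restricted to period 2 through period 4 — holds.
The Compilers session must be before the Systems session — holds.
Databases is a prerequisite for Robotics this term — violated.
Physics can only go in period 2 to period 3 — holds.
Databases is a prerequisite for Econ this term — violated.
Databases can't be earlier than period 2 — holds.
Only 3 rooms are available per period — holds.
HCI is due by period 4 — holds.
Systems can't start before period 3 — holds.

No. Databases is a prerequisite for Econ this term is not satisfied.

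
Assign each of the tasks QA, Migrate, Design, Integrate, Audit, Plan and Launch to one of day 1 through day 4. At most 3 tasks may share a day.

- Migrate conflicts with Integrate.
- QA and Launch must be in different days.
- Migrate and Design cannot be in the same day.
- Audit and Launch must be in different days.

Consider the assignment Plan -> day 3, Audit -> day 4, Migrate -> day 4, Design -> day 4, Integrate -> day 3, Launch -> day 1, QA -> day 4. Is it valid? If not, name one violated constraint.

Invalid. Migrate and Design cannot be in the same day.

Migrate and Design cannot be in the same day — violated.
Audit and Launch must be in different days — holds.
Migrate conflicts with Integrate — holds.
QA and Launch must be in different days — holds.
At most 3 tasks may share a day — violated.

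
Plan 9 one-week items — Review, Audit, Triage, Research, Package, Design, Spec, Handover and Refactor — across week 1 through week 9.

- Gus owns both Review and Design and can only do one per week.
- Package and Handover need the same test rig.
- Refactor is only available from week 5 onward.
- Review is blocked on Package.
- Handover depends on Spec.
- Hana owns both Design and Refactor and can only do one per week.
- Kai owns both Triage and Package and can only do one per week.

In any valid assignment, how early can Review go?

Precedence pushes Review to at least week 2.
Review at week 2 is achievable: Audit -> week 1; Spec -> week 1; Review -> week 2; Package -> week 1; Refactor -> week 5; Research -> week 1; Handover -> week 2; Design -> week 1; Triage -> week 2.

week 2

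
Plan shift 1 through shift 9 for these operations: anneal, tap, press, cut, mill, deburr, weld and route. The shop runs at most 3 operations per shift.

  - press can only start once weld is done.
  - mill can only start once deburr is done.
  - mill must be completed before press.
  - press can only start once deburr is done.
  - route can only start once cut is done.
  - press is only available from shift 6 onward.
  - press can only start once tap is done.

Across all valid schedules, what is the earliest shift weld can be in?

Downstream work caps weld at shift 8.
weld at shift 1 is achievable: deburr -> shift 1, weld -> shift 1, anneal -> shift 2, mill -> shift 2, cut -> shift 2, route -> shift 3, tap -> shift 1, press -> shift 6.

shift 1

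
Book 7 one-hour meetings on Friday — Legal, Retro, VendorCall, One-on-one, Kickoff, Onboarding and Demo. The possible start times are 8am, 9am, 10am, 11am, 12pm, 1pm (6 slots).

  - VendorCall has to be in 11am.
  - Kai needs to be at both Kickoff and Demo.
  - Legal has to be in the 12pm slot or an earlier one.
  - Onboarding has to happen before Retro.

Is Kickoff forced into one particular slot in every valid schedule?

Kickoff can be 8am (e.g. Kickoff -> 8am; Onboarding -> 8am; VendorCall -> 11am; One-on-one -> 8am; Demo -> 9am; Legal -> 8am; Retro -> 9am) or 9am (e.g. Kickoff -> 9am, VendorCall -> 11am, Demo -> 8am, Onboarding -> 8am, One-on-one -> 8am, Retro -> 9am, Legal -> 8am).

No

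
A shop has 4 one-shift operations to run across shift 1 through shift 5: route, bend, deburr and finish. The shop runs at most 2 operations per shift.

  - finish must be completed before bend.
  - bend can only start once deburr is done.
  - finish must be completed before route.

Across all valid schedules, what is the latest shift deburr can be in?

Downstream work caps deburr at shift 4.
deburr at shift 4 is achievable: deburr -> shift 4, route -> shift 2, bend -> shift 5, finish -> shift 1.

shift 4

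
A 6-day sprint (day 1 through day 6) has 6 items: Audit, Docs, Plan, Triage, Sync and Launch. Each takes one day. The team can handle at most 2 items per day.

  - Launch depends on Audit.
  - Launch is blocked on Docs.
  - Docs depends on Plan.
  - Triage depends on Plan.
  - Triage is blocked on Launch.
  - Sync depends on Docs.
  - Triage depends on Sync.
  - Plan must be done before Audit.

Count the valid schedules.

Splitting on Audit: it can be day 2 (20), day 3 (20), day 4 (10). Listing each branch's schedules as (Docs, Plan, Triage, Sync, Launch) by day number:
Audit=day 2: (2,1,4,3,3) (2,1,5,3,3) (2,1,5,3,4) (2,1,5,4,3) (2,1,5,4,4) (2,1,6,3,3) (2,1,6,3,4) (2,1,6,3,5) (2,1,6,4,3) (2,1,6,4,4) (2,1,6,4,5) (2,1,6,5,3) (2,1,6,5,4) (2,1,6,5,5) (3,1,5,4,4) (3,1,6,4,4) (3,1,6,4,5) (3,1,6,5,4) (3,1,6,5,5) (4,1,6,5,5) — 20.
Audit=day 3: (2,1,5,3,4) (2,1,5,4,4) (2,1,6,3,4) (2,1,6,3,5) (2,1,6,4,4) (2,1,6,4,5) (2,1,6,5,4) (2,1,6,5,5) (3,1,5,4,4) (3,1,6,4,4) (3,1,6,4,5) (3,1,6,5,4) (3,1,6,5,5) (3,2,5,4,4) (3,2,6,4,4) (3,2,6,4,5) (3,2,6,5,4) (3,2,6,5,5) (4,1,6,5,5) (4,2,6,5,5) — 20.
Audit=day 4: (2,1,6,3,5) (2,1,6,4,5) (2,1,6,5,5) (3,1,6,4,5) (3,1,6,5,5) (3,2,6,4,5) (3,2,6,5,5) (4,1,6,5,5) (4,2,6,5,5) (4,3,6,5,5) — 10.
Summing: 20 + 20 + 10 = 50.

50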